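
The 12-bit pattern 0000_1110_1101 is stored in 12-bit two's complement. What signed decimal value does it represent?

237

MSB is 0, so the value is non-negative: 000011101101 = 237.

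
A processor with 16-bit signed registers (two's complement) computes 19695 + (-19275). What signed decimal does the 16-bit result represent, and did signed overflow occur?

420; no overflow

19695 → 0100110011101111
-19275 → 1011010010110101
  0100110011101111
+ 1011010010110101
= 0000000110100100  (discard carry-out 1)
Result 0000000110100100: MSB = 0 → value 420.
Addends have opposite signs, so signed overflow cannot occur.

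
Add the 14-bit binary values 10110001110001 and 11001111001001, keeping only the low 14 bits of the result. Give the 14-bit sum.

10000000111010

  10110001110001
+ 11001111001001
= 10000000111010  (discard carry-out 1)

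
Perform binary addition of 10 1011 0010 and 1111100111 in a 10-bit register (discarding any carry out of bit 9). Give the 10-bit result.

1010011001

  1010110010
+ 1111100111
= 1010011001  (discard carry-out 1)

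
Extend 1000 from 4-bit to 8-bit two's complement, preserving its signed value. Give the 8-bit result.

MSB of 1000 is 1; replicate it into the new high bits.
1111|1000 → 11111000 (still -8).

11111000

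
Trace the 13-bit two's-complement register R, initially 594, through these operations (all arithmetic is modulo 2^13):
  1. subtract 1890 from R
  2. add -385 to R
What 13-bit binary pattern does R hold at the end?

Start: R = 594 = 0001001010010.
R = 594 − 1890 = -1296 = 1101011110000
R = -1296 + (-385) = -1681 = 1100101101111

1100101101111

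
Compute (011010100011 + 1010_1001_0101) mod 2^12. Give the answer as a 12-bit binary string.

000100111000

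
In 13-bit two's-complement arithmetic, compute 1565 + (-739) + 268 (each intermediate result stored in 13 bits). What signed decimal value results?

1094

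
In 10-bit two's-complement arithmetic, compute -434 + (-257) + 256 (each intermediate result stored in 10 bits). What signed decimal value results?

-435

-434 + (-257) = -691 → wraps to 333 (0101001101)
333 + 256 = 589 → wraps to -435 (1001001101)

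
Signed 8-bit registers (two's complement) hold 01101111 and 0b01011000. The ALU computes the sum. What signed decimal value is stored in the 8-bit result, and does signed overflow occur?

-57; overflow

01101111 = 111 (signed)
0b01011000 → 01011000 = 88 (signed)
  01101111
+ 01011000
= 11000111
Result 11000111: MSB = 1 → 199 − 256 = -57.
Both addends are non-negative but the stored result is negative: signed overflow. The true value 111 + 88 = 199 lies outside [-128, 127].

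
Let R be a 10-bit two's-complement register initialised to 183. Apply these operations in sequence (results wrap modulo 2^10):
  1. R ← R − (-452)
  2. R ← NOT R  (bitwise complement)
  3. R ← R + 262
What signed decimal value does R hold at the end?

Start: R = 183 = 0010110111.
R = 183 − (-452) = 635; wraps to -389 = 1001111011
R = NOT 1001111011 = 0110000100 = 388
R = 388 + 262 = 650; wraps to -374 = 1010001010

-374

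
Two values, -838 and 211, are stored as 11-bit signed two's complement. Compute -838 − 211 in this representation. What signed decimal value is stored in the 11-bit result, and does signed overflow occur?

-838 → 10010111010
211 → 00011010011
Subtract via negate-and-add: invert 00011010011 + 1 = 11100101101 (i.e. -211).
  10010111010
+ 11100101101
= 01111100111  (discard carry-out 1)
Result 01111100111: MSB = 0 → value 999.
Both addends (after negating the subtrahend) are negative but the stored result is non-negative: signed overflow. The true value -838 − 211 = -1049 lies outside [-1024, 1023].

999; overflow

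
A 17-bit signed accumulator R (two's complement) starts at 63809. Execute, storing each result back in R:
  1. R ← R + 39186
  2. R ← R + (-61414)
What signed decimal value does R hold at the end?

41581

Start: R = 63809 = 01111100101000001.
R = 63809 + 39186 = 102995; wraps to -28077 = 11001001001010011
R = -28077 + (-61414) = -89491; wraps to 41581 = 01010001001101101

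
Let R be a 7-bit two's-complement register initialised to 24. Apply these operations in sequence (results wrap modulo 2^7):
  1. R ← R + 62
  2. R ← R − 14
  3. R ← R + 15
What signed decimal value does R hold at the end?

-41

Start: R = 24 = 0011000.
R = 24 + 62 = 86; wraps to -42 = 1010110
R = -42 − 14 = -56 = 1001000
R = -56 + 15 = -41 = 1010111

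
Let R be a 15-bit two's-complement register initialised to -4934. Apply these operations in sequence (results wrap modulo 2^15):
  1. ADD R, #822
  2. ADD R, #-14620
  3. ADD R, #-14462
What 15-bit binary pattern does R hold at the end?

Start: R = -4934 = 110110010111010.
R = -4934 + 822 = -4112 = 110111111110000
R = -4112 + (-14620) = -18732; wraps to 14036 = 011011011010100
R = 14036 + (-14462) = -426 = 111111001010110

111111001010110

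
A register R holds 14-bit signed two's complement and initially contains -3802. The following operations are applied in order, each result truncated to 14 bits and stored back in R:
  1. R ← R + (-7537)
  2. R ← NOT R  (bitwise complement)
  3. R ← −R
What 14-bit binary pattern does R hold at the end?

01001110110110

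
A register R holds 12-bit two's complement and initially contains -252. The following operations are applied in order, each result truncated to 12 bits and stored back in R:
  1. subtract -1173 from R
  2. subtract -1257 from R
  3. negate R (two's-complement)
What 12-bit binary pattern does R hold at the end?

Start: R = -252 = 111100000100.
R = -252 − (-1173) = 921 = 001110011001
R = 921 − (-1257) = 2178; wraps to -1918 = 100010000010
R = −(-1918) = 1918 = 011101111110

011101111110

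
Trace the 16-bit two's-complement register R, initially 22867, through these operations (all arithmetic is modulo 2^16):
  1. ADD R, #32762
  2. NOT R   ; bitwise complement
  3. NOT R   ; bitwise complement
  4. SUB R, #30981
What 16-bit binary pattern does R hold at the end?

Start: R = 22867 = 0101100101010011.
R = 22867 + 32762 = 55629; wraps to -9907 = 1101100101001101
R = NOT 1101100101001101 = 0010011010110010 = 9906
R = NOT 0010011010110010 = 1101100101001101 = -9907
R = -9907 − 30981 = -40888; wraps to 24648 = 0110000001001000

0110000001001000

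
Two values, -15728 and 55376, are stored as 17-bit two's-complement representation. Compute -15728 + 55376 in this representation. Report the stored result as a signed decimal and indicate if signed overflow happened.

39648; no overflow

-15728 → 11100001010010000
55376 → 01101100001010000
  11100001010010000
+ 01101100001010000
= 01001101011100000  (discard carry-out 1)
Result 01001101011100000: MSB = 0 → value 39648.
Addends have opposite signs, so signed overflow cannot occur.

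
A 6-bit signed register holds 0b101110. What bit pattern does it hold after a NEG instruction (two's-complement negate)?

010010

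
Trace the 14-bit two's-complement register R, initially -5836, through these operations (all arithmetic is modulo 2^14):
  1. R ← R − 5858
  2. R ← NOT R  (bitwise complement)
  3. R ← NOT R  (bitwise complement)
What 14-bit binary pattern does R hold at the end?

01001001010010

Start: R = -5836 = 10100100110100.
R = -5836 − 5858 = -11694; wraps to 4690 = 01001001010010
R = NOT 01001001010010 = 10110110101101 = -4691
R = NOT 10110110101101 = 01001001010010 = 4690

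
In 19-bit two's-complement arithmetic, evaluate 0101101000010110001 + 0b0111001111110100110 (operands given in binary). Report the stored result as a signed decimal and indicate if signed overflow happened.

-102313; overflow

0101101000010110001 = 184497 (signed)
0b0111001111110100110 → 0111001111110100110 = 237478 (signed)
  0101101000010110001
+ 0111001111110100110
= 1100111000001010111
Result 1100111000001010111: MSB = 1 → 421975 − 524288 = -102313.
Both addends are non-negative but the stored result is negative: signed overflow. The true value 184497 + 237478 = 421975 lies outside [-262144, 262143].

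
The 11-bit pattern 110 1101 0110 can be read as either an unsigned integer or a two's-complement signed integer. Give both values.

Unsigned: 11011010110 = 1750.
Signed: MSB=1 → 1750 − 2048 = -298.

unsigned = 1750, signed = -298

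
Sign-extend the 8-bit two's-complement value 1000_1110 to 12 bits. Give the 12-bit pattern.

MSB of 10001110 is 1; replicate it into the new high bits.
1111|10001110 → 111110001110 (still -114).

111110001110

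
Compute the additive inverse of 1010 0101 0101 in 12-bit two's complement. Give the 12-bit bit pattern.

010110101011

Invert: 010110101010. Add 1: 010110101011.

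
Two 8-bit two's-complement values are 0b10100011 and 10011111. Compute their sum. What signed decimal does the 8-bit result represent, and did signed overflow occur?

66; overflow

0b10100011 → 10100011 = -93 (signed)
10011111 = -97 (signed)
  10100011
+ 10011111
= 01000010  (discard carry-out 1)
Result 01000010: MSB = 0 → value 66.
Both addends are negative but the stored result is non-negative: signed overflow. The true value -93 + (-97) = -190 lies outside [-128, 127].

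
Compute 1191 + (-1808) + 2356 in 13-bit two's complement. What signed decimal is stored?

1191 + (-1808) = -617 (1110110010111)
-617 + 2356 = 1739 (0011011001011)

1739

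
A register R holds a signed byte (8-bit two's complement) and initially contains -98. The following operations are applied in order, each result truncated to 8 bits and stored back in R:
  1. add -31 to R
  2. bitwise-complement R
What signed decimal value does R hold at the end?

-128

Start: R = -98 = 10011110.
R = -98 + (-31) = -129; wraps to 127 = 01111111
R = NOT 01111111 = 10000000 = -128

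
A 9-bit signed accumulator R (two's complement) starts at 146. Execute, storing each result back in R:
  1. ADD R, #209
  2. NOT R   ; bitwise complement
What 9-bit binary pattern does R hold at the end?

010011100

Start: R = 146 = 010010010.
R = 146 + 209 = 355; wraps to -157 = 101100011
R = NOT 101100011 = 010011100 = 156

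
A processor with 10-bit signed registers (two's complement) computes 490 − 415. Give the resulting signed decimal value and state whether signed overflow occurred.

75; no overflow

490 → 0111101010
415 → 0110011111
Subtract via negate-and-add: invert 0110011111 + 1 = 1001100001 (i.e. -415).
  0111101010
+ 1001100001
= 0001001011  (discard carry-out 1)
Result 0001001011: MSB = 0 → value 75.
Addends (after negating the subtrahend) have opposite signs, so signed overflow cannot occur.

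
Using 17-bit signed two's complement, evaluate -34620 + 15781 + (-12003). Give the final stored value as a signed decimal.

-30842

-34620 + 15781 = -18839 (11011011001101001)
-18839 + (-12003) = -30842 (11000011110000110)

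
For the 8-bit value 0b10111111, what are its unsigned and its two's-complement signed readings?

unsigned = 191, signed = -65

Unsigned: 10111111 = 191.
Signed: MSB=1 → 191 − 256 = -65.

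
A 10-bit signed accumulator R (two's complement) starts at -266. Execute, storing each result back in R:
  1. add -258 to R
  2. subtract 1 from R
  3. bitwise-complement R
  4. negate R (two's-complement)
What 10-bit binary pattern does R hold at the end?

0111110100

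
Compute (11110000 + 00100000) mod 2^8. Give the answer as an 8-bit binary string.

00010000

  11110000
+ 00100000
= 00010000  (discard carry-out 1)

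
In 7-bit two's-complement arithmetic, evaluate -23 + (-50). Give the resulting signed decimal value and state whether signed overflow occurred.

-23 → 1101001
-50 → 1001110
  1101001
+ 1001110
= 0110111  (discard carry-out 1)
Result 0110111: MSB = 0 → value 55.
Both addends are negative but the stored result is non-negative: signed overflow. The true value -23 + (-50) = -73 lies outside [-64, 63].

55; overflow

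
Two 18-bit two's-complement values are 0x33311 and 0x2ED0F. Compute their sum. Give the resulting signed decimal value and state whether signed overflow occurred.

-122848; no overflow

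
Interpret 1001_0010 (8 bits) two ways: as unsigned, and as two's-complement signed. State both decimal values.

Unsigned: 10010010 = 146.
Signed: MSB=1 → 146 − 256 = -110.

unsigned = 146, signed = -110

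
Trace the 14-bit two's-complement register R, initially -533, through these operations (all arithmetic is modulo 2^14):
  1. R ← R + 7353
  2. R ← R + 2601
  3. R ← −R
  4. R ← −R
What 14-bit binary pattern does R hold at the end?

10010011001101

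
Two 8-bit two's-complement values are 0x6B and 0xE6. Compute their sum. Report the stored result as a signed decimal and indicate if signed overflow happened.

0x6B = 01101011 = 107 (signed)
0xE6 = 11100110 = -26 (signed)
  01101011
+ 11100110
= 01010001  (discard carry-out 1)
Result 01010001: MSB = 0 → value 81.
Addends have opposite signs, so signed overflow cannot occur.

81; no overflow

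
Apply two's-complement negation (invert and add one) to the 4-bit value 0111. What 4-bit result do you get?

1001

Invert: 1000. Add 1: 1001.
Check: 0111 = 7, 1001 = -7.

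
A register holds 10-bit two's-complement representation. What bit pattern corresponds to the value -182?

|-182| = 182 = 0010110110 in 10 bits.
Invert the bits: 1101001001. Add 1: 1101001010.
Check: 1101001010 reads as 842 − 1024 = -182.

1101001010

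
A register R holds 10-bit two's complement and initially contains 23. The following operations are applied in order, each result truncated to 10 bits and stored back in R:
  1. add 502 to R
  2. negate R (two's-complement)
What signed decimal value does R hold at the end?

499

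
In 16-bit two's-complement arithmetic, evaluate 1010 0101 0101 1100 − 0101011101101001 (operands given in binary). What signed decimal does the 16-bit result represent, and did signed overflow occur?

1010 0101 0101 1100 → 1010010101011100 = -23204 (signed)
0101011101101001 = 22377 (signed)
Subtract via negate-and-add: invert 0101011101101001 + 1 = 1010100010010111 (i.e. -22377).
  1010010101011100
+ 1010100010010111
= 0100110111110011  (discard carry-out 1)
Result 0100110111110011: MSB = 0 → value 19955.
Both addends (after negating the subtrahend) are negative but the stored result is non-negative: signed overflow. The true value -23204 − 22377 = -45581 lies outside [-32768, 32767].

19955; overflow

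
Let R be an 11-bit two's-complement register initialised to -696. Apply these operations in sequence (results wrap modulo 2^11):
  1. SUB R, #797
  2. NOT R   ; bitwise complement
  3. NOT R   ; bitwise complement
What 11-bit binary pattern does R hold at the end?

01000101011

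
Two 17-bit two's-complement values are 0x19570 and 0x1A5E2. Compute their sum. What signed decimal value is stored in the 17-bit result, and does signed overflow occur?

0x19570 = 11001010101110000 = -27280 (signed)
0x1A5E2 = 11010010111100010 = -23070 (signed)
  11001010101110000
+ 11010010111100010
= 10011101101010010  (discard carry-out 1)
Result 10011101101010010: MSB = 1 → 80722 − 131072 = -50350.
Both addends are negative and so is the stored result: no signed overflow.

-50350; no overflow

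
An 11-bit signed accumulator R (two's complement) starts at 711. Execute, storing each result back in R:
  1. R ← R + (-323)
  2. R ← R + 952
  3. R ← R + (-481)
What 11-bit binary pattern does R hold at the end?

Start: R = 711 = 01011000111.
R = 711 + (-323) = 388 = 00110000100
R = 388 + 952 = 1340; wraps to -708 = 10100111100
R = -708 + (-481) = -1189; wraps to 859 = 01101011011

01101011011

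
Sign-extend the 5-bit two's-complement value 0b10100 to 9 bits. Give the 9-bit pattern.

111110100

MSB of 10100 is 1; replicate it into the new high bits.
1111|10100 → 111110100 (still -12).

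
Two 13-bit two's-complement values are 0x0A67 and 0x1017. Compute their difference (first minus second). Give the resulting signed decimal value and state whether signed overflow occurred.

-1456; overflow

0x0A67 = 0101001100111 = 2663 (signed)
0x1017 = 1000000010111 = -4073 (signed)
Subtract via negate-and-add: invert 1000000010111 + 1 = 0111111101001 (i.e. 4073).
  0101001100111
+ 0111111101001
= 1101001010000
Result 1101001010000: MSB = 1 → 6736 − 8192 = -1456.
Both addends (after negating the subtrahend) are non-negative but the stored result is negative: signed overflow. The true value 2663 − (-4073) = 6736 lies outside [-4096, 4095].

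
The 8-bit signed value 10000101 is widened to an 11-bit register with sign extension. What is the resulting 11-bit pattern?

MSB of 10000101 is 1; replicate it into the new high bits.
111|10000101 → 11110000101 (still -123).

11110000101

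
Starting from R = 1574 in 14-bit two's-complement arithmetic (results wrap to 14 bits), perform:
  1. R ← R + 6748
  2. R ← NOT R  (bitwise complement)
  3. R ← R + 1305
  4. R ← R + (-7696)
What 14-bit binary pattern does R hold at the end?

Start: R = 1574 = 00011000100110.
R = 1574 + 6748 = 8322; wraps to -8062 = 10000010000010
R = NOT 10000010000010 = 01111101111101 = 8061
R = 8061 + 1305 = 9366; wraps to -7018 = 10010010010110
R = -7018 + (-7696) = -14714; wraps to 1670 = 00011010000110

00011010000110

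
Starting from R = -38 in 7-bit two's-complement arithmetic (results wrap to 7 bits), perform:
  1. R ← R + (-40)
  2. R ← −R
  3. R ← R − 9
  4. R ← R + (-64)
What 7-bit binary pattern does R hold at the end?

0000101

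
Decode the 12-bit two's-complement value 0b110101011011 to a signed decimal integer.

-677

MSB is 1, so the value is negative.
Unsigned reading: 3419. Subtract 2^12 = 4096: 3419 − 4096 = -677.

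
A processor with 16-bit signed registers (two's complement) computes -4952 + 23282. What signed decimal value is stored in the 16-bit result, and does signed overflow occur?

18330; no overflow

-4952 → 1110110010101000
23282 → 0101101011110010
  1110110010101000
+ 0101101011110010
= 0100011110011010  (discard carry-out 1)
Result 0100011110011010: MSB = 0 → value 18330.
Addends have opposite signs, so signed overflow cannot occur.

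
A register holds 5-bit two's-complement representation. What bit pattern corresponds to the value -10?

10110

|-10| = 10 = 01010 in 5 bits.
Invert the bits: 10101. Add 1: 10110.
Check: 10110 reads as 22 − 32 = -10.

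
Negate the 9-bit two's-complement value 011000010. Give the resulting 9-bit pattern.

100111110

Invert: 100111101. Add 1: 100111110.
Check: 011000010 = 194, 100111110 = -194.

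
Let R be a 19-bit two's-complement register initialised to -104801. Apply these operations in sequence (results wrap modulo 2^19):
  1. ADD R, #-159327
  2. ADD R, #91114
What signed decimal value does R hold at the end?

Start: R = -104801 = 1100110011010011111.
R = -104801 + (-159327) = -264128; wraps to 260160 = 0111111100001000000
R = 260160 + 91114 = 351274; wraps to -173014 = 1010101110000101010

-173014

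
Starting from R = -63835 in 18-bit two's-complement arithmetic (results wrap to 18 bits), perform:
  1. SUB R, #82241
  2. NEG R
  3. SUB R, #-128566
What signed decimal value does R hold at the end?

Start: R = -63835 = 110000011010100101.
R = -63835 − 82241 = -146076; wraps to 116068 = 011100010101100100
R = −(116068) = -116068 = 100011101010011100
R = -116068 − (-128566) = 12498 = 000011000011010010

12498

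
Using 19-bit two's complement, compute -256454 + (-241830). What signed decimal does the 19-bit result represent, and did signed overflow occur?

-256454 → 1000001011000111010
-241830 → 1000100111101011010
  1000001011000111010
+ 1000100111101011010
= 0000110010110010100  (discard carry-out 1)
Result 0000110010110010100: MSB = 0 → value 26004.
Both addends are negative but the stored result is non-negative: signed overflow. The true value -256454 + (-241830) = -498284 lies outside [-262144, 262143].

26004; overflow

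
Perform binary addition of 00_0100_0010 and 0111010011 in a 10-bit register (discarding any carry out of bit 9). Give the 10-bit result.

  0001000010
+ 0111010011
= 1000010101

1000010101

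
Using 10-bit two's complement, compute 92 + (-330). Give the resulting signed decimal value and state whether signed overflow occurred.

92 → 0001011100
-330 → 1010110110
  0001011100
+ 1010110110
= 1100010010
Result 1100010010: MSB = 1 → 786 − 1024 = -238.
Addends have opposite signs, so signed overflow cannot occur.

-238; no overflow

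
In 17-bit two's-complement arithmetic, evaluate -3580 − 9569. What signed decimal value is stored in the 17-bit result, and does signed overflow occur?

-3580 → 11111001000000100
9569 → 00010010101100001
Subtract via negate-and-add: invert 00010010101100001 + 1 = 11101101010011111 (i.e. -9569).
  11111001000000100
+ 11101101010011111
= 11100110010100011  (discard carry-out 1)
Result 11100110010100011: MSB = 1 → 117923 − 131072 = -13149.
Both addends (after negating the subtrahend) are negative and so is the stored result: no signed overflow.

-13149; no overflow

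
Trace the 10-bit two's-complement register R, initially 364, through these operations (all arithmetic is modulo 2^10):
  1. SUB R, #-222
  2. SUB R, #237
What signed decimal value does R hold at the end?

349

Start: R = 364 = 0101101100.
R = 364 − (-222) = 586; wraps to -438 = 1001001010
R = -438 − 237 = -675; wraps to 349 = 0101011101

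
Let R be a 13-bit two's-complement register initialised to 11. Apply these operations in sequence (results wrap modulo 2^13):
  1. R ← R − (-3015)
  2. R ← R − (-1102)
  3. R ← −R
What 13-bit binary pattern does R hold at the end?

0111111100000

Start: R = 11 = 0000000001011.
R = 11 − (-3015) = 3026 = 0101111010010
R = 3026 − (-1102) = 4128; wraps to -4064 = 1000000100000
R = −(-4064) = 4064 = 0111111100000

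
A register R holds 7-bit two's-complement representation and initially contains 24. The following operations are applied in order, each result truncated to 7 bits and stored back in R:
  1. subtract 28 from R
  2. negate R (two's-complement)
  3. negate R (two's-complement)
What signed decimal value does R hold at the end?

Start: R = 24 = 0011000.
R = 24 − 28 = -4 = 1111100
R = −(-4) = 4 = 0000100
R = −(4) = -4 = 1111100

-4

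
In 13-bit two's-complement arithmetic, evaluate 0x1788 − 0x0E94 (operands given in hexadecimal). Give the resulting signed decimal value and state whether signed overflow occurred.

2292; overflow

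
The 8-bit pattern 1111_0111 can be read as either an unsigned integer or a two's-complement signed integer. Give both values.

unsigned = 247, signed = -9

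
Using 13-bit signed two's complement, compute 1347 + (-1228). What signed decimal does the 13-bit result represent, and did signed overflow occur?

1347 → 0010101000011
-1228 → 1101100110100
  0010101000011
+ 1101100110100
= 0000001110111  (discard carry-out 1)
Result 0000001110111: MSB = 0 → value 119.
Addends have opposite signs, so signed overflow cannot occur.

119; no overflow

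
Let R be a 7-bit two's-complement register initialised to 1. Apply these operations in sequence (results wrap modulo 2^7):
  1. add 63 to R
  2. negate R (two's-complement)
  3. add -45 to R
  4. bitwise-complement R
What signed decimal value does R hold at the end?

-20

Start: R = 1 = 0000001.
R = 1 + 63 = 64; wraps to -64 = 1000000
R = −(-64) = 64; wraps to -64 = 1000000
R = -64 + (-45) = -109; wraps to 19 = 0010011
R = NOT 0010011 = 1101100 = -20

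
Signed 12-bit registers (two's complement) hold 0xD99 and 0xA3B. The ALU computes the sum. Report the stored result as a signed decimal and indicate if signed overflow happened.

0xD99 = 110110011001 = -615 (signed)
0xA3B = 101000111011 = -1477 (signed)
  110110011001
+ 101000111011
= 011111010100  (discard carry-out 1)
Result 011111010100: MSB = 0 → value 2004.
Both addends are negative but the stored result is non-negative: signed overflow. The true value -615 + (-1477) = -2092 lies outside [-2048, 2047].

2004; overflow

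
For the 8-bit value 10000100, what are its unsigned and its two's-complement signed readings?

Unsigned: 10000100 = 132.
Signed: MSB=1 → 132 − 256 = -124.

unsigned = 132, signed = -124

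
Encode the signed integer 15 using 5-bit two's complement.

01111

15 is non-negative, so write it directly in 5 bits: 01111.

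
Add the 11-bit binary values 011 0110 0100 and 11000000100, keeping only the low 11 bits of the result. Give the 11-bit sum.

  01101100100
+ 11000000100
= 00101101000  (discard carry-out 1)

00101101000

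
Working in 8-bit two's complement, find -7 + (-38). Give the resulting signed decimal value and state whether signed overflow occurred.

-7 → 11111001
-38 → 11011010
  11111001
+ 11011010
= 11010011  (discard carry-out 1)
Result 11010011: MSB = 1 → 211 − 256 = -45.
Both addends are negative and so is the stored result: no signed overflow.

-45; no overflow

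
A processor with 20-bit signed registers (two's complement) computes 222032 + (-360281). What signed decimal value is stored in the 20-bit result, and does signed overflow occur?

-138249; no overflow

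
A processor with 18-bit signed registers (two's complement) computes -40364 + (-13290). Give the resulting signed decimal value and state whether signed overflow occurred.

-53654; no overflow

-40364 → 110110001001010100
-13290 → 111100110000010110
  110110001001010100
+ 111100110000010110
= 110010111001101010  (discard carry-out 1)
Result 110010111001101010: MSB = 1 → 208490 − 262144 = -53654.
Both addends are negative and so is the stored result: no signed overflow.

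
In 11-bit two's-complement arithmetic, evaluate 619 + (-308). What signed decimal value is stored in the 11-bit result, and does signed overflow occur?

311; no overflow

619 → 01001101011
-308 → 11011001100
  01001101011
+ 11011001100
= 00100110111  (discard carry-out 1)
Result 00100110111: MSB = 0 → value 311.
Addends have opposite signs, so signed overflow cannot occur.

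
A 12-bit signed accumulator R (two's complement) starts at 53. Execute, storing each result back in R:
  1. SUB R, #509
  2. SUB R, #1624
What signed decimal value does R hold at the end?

Start: R = 53 = 000000110101.
R = 53 − 509 = -456 = 111000111000
R = -456 − 1624 = -2080; wraps to 2016 = 011111100000

2016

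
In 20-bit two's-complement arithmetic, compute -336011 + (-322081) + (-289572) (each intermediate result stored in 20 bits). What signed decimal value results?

100912

-336011 + (-322081) = -658092 → wraps to 390484 (01011111010101010100)
390484 + (-289572) = 100912 (00011000101000110000)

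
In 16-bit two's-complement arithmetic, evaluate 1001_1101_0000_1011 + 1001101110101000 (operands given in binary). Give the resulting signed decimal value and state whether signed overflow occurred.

14515; overflow

1001_1101_0000_1011 → 1001110100001011 = -25333 (signed)
1001101110101000 = -25688 (signed)
  1001110100001011
+ 1001101110101000
= 0011100010110011  (discard carry-out 1)
Result 0011100010110011: MSB = 0 → value 14515.
Both addends are negative but the stored result is non-negative: signed overflow. The true value -25333 + (-25688) = -51021 lies outside [-32768, 32767].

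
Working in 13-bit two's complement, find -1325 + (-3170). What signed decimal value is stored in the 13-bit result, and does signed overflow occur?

3697; overflow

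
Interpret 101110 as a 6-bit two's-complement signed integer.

MSB is 1, so the value is negative.
Unsigned reading: 46. Subtract 2^6 = 64: 46 − 64 = -18.

-18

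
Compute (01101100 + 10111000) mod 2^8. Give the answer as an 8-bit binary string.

00100100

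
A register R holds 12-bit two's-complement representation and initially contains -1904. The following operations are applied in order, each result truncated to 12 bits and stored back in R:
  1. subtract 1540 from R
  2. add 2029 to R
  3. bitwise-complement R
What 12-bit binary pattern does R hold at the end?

010110000110

Start: R = -1904 = 100010010000.
R = -1904 − 1540 = -3444; wraps to 652 = 001010001100
R = 652 + 2029 = 2681; wraps to -1415 = 101001111001
R = NOT 101001111001 = 010110000110 = 1414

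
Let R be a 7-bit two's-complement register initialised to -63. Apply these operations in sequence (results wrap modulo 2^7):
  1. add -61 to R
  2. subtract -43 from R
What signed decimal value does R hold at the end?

Start: R = -63 = 1000001.
R = -63 + (-61) = -124; wraps to 4 = 0000100
R = 4 − (-43) = 47 = 0101111

47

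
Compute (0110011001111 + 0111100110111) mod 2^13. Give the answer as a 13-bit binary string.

1110000000110

  0110011001111
+ 0111100110111
= 1110000000110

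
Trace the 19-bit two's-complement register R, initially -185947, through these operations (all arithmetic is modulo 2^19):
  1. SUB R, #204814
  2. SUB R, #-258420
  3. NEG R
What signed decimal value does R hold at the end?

132341

Start: R = -185947 = 1010010100110100101.
R = -185947 − 204814 = -390761; wraps to 133527 = 0100000100110010111
R = 133527 − (-258420) = 391947; wraps to -132341 = 1011111101100001011
R = −(-132341) = 132341 = 0100000010011110101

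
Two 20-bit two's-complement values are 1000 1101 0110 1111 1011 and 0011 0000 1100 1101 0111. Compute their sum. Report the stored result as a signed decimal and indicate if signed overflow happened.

1000 1101 0110 1111 1011 → 10001101011011111011 = -469253 (signed)
0011 0000 1100 1101 0111 → 00110000110011010111 = 199895 (signed)
  10001101011011111011
+ 00110000110011010111
= 10111110001111010010
Result 10111110001111010010: MSB = 1 → 779218 − 1048576 = -269358.
Addends have opposite signs, so signed overflow cannot occur.

-269358; no overflow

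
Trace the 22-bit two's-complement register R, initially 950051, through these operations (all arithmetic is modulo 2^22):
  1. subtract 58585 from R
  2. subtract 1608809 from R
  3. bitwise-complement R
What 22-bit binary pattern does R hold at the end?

0010101111001000011110

Start: R = 950051 = 0011100111111100100011.
R = 950051 − 58585 = 891466 = 0011011001101001001010
R = 891466 − 1608809 = -717343 = 1101010000110111100001
R = NOT 1101010000110111100001 = 0010101111001000011110 = 717342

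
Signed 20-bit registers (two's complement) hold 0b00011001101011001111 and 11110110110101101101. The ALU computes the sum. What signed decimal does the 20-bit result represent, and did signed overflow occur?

67644; no overflow

0b00011001101011001111 → 00011001101011001111 = 105167 (signed)
11110110110101101101 = -37523 (signed)
  00011001101011001111
+ 11110110110101101101
= 00010000100000111100  (discard carry-out 1)
Result 00010000100000111100: MSB = 0 → value 67644.
Addends have opposite signs, so signed overflow cannot occur.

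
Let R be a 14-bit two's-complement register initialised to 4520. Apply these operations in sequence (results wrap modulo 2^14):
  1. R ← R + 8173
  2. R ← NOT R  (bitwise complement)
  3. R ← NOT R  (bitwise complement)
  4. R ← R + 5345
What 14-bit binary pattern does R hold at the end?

00011001110110

Start: R = 4520 = 01000110101000.
R = 4520 + 8173 = 12693; wraps to -3691 = 11000110010101
R = NOT 11000110010101 = 00111001101010 = 3690
R = NOT 00111001101010 = 11000110010101 = -3691
R = -3691 + 5345 = 1654 = 00011001110110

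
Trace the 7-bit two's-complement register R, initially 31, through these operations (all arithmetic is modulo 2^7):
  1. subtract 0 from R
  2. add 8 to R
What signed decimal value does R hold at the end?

39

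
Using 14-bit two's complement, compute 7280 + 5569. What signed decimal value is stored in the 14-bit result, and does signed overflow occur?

-3535; overflow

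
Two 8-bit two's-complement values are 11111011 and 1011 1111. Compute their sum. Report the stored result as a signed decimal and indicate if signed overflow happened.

11111011 = -5 (signed)
1011 1111 → 10111111 = -65 (signed)
  11111011
+ 10111111
= 10111010  (discard carry-out 1)
Result 10111010: MSB = 1 → 186 − 256 = -70.
Both addends are negative and so is the stored result: no signed overflow.

-70; no overflow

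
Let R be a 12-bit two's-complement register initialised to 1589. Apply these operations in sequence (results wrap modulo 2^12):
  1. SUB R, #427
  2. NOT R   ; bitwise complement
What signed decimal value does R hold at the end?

Start: R = 1589 = 011000110101.
R = 1589 − 427 = 1162 = 010010001010
R = NOT 010010001010 = 101101110101 = -1163

-1163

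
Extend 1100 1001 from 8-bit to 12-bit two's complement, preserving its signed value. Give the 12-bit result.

MSB of 11001001 is 1; replicate it into the new high bits.
1111|11001001 → 111111001001 (still -55).

111111001001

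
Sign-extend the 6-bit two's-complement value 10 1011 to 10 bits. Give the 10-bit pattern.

MSB of 101011 is 1; replicate it into the new high bits.
1111|101011 → 1111101011 (still -21).

1111101011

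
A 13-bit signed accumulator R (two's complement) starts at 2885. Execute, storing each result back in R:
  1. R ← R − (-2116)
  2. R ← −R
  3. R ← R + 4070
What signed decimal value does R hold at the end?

-931

Start: R = 2885 = 0101101000101.
R = 2885 − (-2116) = 5001; wraps to -3191 = 1001110001001
R = −(-3191) = 3191 = 0110001110111
R = 3191 + 4070 = 7261; wraps to -931 = 1110001011101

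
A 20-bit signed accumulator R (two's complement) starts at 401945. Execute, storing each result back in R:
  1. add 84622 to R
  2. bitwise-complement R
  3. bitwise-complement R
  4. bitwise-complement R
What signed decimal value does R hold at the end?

-486568

Start: R = 401945 = 01100010001000011001.
R = 401945 + 84622 = 486567 = 01110110110010100111
R = NOT 01110110110010100111 = 10001001001101011000 = -486568
R = NOT 10001001001101011000 = 01110110110010100111 = 486567
R = NOT 01110110110010100111 = 10001001001101011000 = -486568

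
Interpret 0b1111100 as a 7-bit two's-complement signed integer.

MSB is 1, so the value is negative.
Invert: 0000011. Add 1: 0000100 = 4. So the value is −4.

-4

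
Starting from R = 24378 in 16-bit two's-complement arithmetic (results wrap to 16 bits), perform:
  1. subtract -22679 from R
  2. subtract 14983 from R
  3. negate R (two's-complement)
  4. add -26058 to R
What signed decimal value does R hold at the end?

7404

Start: R = 24378 = 0101111100111010.
R = 24378 − (-22679) = 47057; wraps to -18479 = 1011011111010001
R = -18479 − 14983 = -33462; wraps to 32074 = 0111110101001010
R = −(32074) = -32074 = 1000001010110110
R = -32074 + (-26058) = -58132; wraps to 7404 = 0001110011101100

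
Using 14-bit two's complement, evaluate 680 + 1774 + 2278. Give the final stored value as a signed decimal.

4732

680 + 1774 = 2454 (00100110010110)
2454 + 2278 = 4732 (01001001111100)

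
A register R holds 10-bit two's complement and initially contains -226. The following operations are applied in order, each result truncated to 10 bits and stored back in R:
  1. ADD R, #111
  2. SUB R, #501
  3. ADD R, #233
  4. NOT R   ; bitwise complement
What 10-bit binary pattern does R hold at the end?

0101111110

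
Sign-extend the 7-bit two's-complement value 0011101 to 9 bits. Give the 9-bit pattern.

000011101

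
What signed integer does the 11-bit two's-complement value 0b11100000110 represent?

-250

MSB is 1, so the value is negative.
Unsigned reading: 1798. Subtract 2^11 = 2048: 1798 − 2048 = -250.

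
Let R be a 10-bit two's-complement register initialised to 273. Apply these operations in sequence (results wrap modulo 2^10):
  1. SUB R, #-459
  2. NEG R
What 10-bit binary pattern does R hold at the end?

Start: R = 273 = 0100010001.
R = 273 − (-459) = 732; wraps to -292 = 1011011100
R = −(-292) = 292 = 0100100100

0100100100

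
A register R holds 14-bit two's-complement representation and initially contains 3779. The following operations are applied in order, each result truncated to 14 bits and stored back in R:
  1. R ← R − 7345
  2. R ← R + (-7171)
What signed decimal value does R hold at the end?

Start: R = 3779 = 00111011000011.
R = 3779 − 7345 = -3566 = 11001000010010
R = -3566 + (-7171) = -10737; wraps to 5647 = 01011000001111

5647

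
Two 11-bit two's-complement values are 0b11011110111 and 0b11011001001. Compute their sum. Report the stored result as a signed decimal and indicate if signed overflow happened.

0b11011110111 → 11011110111 = -265 (signed)
0b11011001001 → 11011001001 = -311 (signed)
  11011110111
+ 11011001001
= 10111000000  (discard carry-out 1)
Result 10111000000: MSB = 1 → 1472 − 2048 = -576.
Both addends are negative and so is the stored result: no signed overflow.

-576; no overflow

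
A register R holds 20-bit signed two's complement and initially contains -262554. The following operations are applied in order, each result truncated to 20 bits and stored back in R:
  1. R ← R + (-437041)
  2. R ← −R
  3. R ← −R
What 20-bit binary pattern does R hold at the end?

Start: R = -262554 = 10111111111001100110.
R = -262554 + (-437041) = -699595; wraps to 348981 = 01010101001100110101
R = −(348981) = -348981 = 10101010110011001011
R = −(-348981) = 348981 = 01010101001100110101

01010101001100110101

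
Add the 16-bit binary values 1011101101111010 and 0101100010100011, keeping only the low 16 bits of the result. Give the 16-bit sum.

  1011101101111010
+ 0101100010100011
= 0001010000011101  (discard carry-out 1)

0001010000011101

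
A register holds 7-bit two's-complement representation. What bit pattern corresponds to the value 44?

0101100

44 is non-negative, so write it directly in 7 bits: 0101100.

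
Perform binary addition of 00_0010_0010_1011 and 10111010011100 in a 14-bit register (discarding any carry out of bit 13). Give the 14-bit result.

11000011000111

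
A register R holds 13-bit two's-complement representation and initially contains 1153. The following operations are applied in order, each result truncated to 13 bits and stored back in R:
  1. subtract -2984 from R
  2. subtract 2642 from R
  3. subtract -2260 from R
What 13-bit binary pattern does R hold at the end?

0111010101011

Start: R = 1153 = 0010010000001.
R = 1153 − (-2984) = 4137; wraps to -4055 = 1000000101001
R = -4055 − 2642 = -6697; wraps to 1495 = 0010111010111
R = 1495 − (-2260) = 3755 = 0111010101011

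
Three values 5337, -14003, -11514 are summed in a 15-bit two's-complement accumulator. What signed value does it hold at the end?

5337 + (-14003) = -8666 (101111000100110)
-8666 + (-11514) = -20180 → wraps to 12588 (011000100101100)

12588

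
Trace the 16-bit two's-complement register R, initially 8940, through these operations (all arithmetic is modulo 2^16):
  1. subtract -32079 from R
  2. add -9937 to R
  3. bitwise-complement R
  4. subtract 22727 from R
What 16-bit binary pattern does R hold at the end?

0010110111001110

Start: R = 8940 = 0010001011101100.
R = 8940 − (-32079) = 41019; wraps to -24517 = 1010000000111011
R = -24517 + (-9937) = -34454; wraps to 31082 = 0111100101101010
R = NOT 0111100101101010 = 1000011010010101 = -31083
R = -31083 − 22727 = -53810; wraps to 11726 = 0010110111001110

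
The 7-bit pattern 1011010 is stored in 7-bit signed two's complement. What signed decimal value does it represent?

MSB is 1, so the value is negative.
Invert: 0100101. Add 1: 0100110 = 38. So the value is −38.

-38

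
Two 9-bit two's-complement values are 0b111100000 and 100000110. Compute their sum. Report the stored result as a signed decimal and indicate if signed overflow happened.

0b111100000 → 111100000 = -32 (signed)
100000110 = -250 (signed)
  111100000
+ 100000110
= 011100110  (discard carry-out 1)
Result 011100110: MSB = 0 → value 230.
Both addends are negative but the stored result is non-negative: signed overflow. The true value -32 + (-250) = -282 lies outside [-256, 255].

230; overflow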